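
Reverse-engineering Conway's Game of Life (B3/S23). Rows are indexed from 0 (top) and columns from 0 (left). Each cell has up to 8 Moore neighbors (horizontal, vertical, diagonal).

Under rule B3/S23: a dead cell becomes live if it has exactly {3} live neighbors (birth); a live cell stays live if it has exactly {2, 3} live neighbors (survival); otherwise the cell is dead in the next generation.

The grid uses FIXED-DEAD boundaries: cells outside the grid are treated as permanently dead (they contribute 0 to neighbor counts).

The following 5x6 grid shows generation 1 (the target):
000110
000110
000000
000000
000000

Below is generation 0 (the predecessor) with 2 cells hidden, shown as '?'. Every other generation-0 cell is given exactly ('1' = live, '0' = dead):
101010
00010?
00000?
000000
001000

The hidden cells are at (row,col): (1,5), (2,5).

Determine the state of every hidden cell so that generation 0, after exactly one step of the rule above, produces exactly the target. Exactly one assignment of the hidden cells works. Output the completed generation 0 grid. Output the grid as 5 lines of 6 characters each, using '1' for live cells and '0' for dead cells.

Answer: 101010
000101
000000
000000
001000

Derivation:
Hidden generation-0 cells (in order): (1,5), (2,5).
A hidden cell only influences target cells in its own 3x3 neighborhood. Try each of the 2^2 = 4 assignments, step the completed generation 0 forward once under B3/S23, and compare with the target:
  (1,5)=0 (2,5)=0 -> step gives (0,4)='0' but target has '1' -> reject
  (1,5)=0 (2,5)=1 -> step gives (0,4)='0' but target has '1' -> reject
  (1,5)=1 (2,5)=0 -> step reproduces the target at every cell -> ACCEPT
  (1,5)=1 (2,5)=1 -> step gives (1,4)='0' but target has '1' -> reject
Unique solution: (1,5)=live, (2,5)=dead.
Check: live-neighbor counts of every cell in the completed generation 0:
021322
122231
001121
011100
010100
Applying B3/S23 to generation 0 with these counts gives:
000110
000110
000000
000000
000000
which matches the target exactly.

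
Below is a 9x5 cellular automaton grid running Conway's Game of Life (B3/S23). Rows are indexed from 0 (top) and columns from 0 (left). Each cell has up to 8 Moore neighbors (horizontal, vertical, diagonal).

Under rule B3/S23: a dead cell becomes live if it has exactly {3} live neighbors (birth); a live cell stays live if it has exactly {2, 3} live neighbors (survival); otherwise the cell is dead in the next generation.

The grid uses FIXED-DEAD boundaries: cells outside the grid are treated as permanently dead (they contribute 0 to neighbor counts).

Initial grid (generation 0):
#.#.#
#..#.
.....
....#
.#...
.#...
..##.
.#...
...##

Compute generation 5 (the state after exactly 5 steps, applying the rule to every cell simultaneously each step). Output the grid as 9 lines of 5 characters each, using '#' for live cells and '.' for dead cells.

Simulating step by step:
Generation 0 (given above): 13 live cells
Generation 1: 8 live cells
.#.#.
.#.#.
.....
.....
.....
.#...
.##..
....#
.....
Generation 2: 4 live cells
.....
.....
.....
.....
.....
.##..
.##..
.....
.....
Generation 3: 4 live cells
.....
.....
.....
.....
.....
.##..
.##..
.....
.....
Generation 4: 4 live cells
.....
.....
.....
.....
.....
.##..
.##..
.....
.....
Generation 5: 4 live cells
(generation 5 grid is the final answer)

Answer: .....
.....
.....
.....
.....
.##..
.##..
.....
.....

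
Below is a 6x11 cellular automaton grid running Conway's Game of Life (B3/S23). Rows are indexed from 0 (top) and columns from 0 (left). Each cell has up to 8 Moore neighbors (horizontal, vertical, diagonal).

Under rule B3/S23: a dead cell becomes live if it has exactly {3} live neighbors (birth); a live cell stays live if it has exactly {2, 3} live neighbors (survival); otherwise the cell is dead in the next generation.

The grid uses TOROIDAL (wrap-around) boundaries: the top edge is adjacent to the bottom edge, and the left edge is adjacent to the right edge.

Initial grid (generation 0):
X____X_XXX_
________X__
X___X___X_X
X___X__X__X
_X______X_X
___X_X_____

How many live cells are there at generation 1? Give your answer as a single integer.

Simulating step by step:
Generation 0 (given above): 19 live cells
Generation 1: 21 live cells
____X_XXXX_
X__________
X______XX_X
_X_____XX__
____X____XX
X___X_XX__X
Population at generation 1: 21

Answer: 21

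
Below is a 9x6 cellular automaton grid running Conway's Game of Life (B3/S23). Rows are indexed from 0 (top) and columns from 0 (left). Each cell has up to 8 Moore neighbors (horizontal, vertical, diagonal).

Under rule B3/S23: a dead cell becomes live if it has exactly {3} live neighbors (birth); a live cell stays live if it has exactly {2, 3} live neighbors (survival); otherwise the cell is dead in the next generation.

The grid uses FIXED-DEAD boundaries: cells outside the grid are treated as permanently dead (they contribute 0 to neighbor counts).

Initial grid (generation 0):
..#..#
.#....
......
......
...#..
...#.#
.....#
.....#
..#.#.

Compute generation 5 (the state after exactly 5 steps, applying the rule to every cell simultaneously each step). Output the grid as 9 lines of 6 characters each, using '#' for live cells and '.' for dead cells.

Simulating step by step:
Generation 0 (given above): 10 live cells
Generation 1: 4 live cells
......
......
......
......
....#.
......
.....#
....##
......
Generation 2: 4 live cells
......
......
......
......
......
......
....##
....##
......
Generation 3: 4 live cells
......
......
......
......
......
......
....##
....##
......
Generation 4: 4 live cells
......
......
......
......
......
......
....##
....##
......
Generation 5: 4 live cells
(generation 5 grid is the final answer)

Answer: ......
......
......
......
......
......
....##
....##
......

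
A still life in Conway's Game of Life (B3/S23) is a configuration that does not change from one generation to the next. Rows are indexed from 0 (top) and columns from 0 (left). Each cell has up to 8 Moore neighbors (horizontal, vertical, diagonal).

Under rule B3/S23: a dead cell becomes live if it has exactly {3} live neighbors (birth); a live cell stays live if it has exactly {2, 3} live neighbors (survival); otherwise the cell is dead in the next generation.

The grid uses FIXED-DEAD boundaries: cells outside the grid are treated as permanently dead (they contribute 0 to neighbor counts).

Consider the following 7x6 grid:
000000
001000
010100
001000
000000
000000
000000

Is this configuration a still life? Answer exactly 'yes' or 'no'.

Compute generation 1 and compare to generation 0 (given above):
Generation 1:
000000
001000
010100
001000
000000
000000
000000
The grids are IDENTICAL -> still life.

Answer: yes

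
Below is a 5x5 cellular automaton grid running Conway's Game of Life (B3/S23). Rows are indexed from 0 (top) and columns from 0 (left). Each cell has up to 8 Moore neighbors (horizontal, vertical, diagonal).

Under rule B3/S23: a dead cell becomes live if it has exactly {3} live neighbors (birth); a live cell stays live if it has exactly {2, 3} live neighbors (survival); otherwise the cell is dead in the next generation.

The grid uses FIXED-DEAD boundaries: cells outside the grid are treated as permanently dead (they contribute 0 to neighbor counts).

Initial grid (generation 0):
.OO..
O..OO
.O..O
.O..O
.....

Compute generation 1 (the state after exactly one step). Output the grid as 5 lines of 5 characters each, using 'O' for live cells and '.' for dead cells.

Answer: .OOO.
O..OO
OOO.O
.....
.....

Derivation:
Simulating step by step:
Generation 0 (given above): 9 live cells
Generation 1: 10 live cells
(generation 1 grid is the final answer)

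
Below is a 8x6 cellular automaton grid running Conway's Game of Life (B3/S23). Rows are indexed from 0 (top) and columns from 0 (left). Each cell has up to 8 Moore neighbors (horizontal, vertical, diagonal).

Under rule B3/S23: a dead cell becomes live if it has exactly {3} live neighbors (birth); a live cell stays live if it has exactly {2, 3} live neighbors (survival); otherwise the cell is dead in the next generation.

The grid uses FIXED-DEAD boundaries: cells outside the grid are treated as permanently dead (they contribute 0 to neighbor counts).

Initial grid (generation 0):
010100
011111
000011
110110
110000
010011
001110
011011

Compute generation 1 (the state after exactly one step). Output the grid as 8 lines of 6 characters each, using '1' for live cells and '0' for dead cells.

Simulating step by step:
Generation 0 (given above): 25 live cells
Generation 1: 21 live cells
(generation 1 grid is the final answer)

Answer: 010100
010001
100000
111111
000101
110011
000000
011011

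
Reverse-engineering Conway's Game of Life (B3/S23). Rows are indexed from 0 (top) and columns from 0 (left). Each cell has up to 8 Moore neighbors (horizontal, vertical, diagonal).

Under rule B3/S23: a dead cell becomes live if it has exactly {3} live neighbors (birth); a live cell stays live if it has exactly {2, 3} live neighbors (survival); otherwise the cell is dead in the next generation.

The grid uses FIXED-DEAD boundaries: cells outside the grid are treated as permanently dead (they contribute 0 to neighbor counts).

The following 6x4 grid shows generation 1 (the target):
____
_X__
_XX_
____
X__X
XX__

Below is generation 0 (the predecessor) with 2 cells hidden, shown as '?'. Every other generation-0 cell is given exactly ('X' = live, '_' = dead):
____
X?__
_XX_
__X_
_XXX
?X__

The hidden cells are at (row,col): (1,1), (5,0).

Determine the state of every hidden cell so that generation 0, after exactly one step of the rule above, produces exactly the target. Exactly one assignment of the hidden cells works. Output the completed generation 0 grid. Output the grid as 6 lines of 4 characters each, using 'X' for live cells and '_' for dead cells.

Answer: ____
X___
_XX_
__X_
_XXX
XX__

Derivation:
Hidden generation-0 cells (in order): (1,1), (5,0).
A hidden cell only influences target cells in its own 3x3 neighborhood. Try each of the 2^2 = 4 assignments, step the completed generation 0 forward once under B3/S23, and compare with the target:
  (1,1)=_ (5,0)=_ -> step gives (4,0)='_' but target has 'X' -> reject
  (1,1)=_ (5,0)=X -> step reproduces the target at every cell -> ACCEPT
  (1,1)=X (5,0)=_ -> step gives (1,0)='X' but target has '_' -> reject
  (1,1)=X (5,0)=X -> step gives (1,0)='X' but target has '_' -> reject
Unique solution: (1,1)=dead, (5,0)=live.
Check: live-neighbor counts of every cell in the completed generation 0:
1100
1321
2322
2554
3442
2342
Applying B3/S23 to generation 0 with these counts gives:
____
_X__
_XX_
____
X__X
XX__
which matches the target exactly.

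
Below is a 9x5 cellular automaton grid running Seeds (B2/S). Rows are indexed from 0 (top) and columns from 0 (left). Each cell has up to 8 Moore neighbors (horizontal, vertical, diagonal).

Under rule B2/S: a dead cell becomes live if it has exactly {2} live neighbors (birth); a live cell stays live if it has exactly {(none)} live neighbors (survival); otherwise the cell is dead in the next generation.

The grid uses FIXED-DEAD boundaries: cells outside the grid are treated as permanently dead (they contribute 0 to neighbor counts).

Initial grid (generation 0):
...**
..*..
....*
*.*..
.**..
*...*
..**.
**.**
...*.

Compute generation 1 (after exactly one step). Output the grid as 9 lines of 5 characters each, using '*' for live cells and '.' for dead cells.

Simulating step by step:
Generation 0 (given above): 17 live cells
Generation 1: 4 live cells
(generation 1 grid is the final answer)

Answer: ..*..
.....
..*..
.....
.....
.....
.....
.....
**...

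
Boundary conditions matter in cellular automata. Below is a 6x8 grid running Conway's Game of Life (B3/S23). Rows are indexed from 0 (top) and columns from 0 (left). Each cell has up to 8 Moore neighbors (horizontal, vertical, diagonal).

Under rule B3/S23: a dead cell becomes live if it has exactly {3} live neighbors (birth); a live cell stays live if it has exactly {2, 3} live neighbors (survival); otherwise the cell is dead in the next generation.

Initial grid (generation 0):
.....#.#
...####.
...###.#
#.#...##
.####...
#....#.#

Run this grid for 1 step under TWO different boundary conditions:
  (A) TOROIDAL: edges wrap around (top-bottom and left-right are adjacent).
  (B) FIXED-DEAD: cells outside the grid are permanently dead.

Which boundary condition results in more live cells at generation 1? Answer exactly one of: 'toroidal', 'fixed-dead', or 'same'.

Under TOROIDAL boundary, generation 1:
#......#
...#...#
#.#.....
#.....##
..####..
####.#.#
Population = 19

Under FIXED-DEAD boundary, generation 1:
.....#..
...#...#
..#....#
......##
#.####.#
.####...
Population = 17

Comparison: toroidal=19, fixed-dead=17 -> toroidal

Answer: toroidal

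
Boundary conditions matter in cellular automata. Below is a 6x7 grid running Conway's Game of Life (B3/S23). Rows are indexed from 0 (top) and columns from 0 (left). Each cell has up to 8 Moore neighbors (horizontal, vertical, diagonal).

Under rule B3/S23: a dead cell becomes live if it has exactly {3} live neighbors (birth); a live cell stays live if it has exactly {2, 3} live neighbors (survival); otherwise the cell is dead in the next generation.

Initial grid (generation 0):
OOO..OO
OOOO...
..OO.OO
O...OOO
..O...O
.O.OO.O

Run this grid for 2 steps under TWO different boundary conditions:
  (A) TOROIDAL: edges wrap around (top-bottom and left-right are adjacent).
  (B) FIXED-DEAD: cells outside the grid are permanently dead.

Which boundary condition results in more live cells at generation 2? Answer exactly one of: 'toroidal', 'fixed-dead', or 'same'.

Answer: fixed-dead

Derivation:
Under TOROIDAL boundary, generation 2:
....O..
.......
.O.....
O.OO...
O...O..
..OOO..
Population = 10

Under FIXED-DEAD boundary, generation 2:
.......
OO.....
O......
O.OO.O.
....OO.
.OOO...
Population = 12

Comparison: toroidal=10, fixed-dead=12 -> fixed-dead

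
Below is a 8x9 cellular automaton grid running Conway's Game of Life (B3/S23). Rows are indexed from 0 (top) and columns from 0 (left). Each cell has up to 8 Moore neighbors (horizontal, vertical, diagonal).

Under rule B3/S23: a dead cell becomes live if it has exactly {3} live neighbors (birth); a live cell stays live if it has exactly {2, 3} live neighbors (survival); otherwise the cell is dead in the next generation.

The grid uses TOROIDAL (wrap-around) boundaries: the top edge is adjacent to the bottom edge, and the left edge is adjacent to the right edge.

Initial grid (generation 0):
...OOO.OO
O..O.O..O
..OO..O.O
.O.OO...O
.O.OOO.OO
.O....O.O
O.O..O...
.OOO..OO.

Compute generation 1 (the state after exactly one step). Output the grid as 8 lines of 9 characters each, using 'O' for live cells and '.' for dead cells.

Answer: .O...O...
O....O...
.O...O..O
.O....O.O
.O.O.OO.O
.O.O..O.O
O..O.O..O
OO.....O.

Derivation:
Simulating step by step:
Generation 0 (given above): 34 live cells
Generation 1: 26 live cells
(generation 1 grid is the final answer)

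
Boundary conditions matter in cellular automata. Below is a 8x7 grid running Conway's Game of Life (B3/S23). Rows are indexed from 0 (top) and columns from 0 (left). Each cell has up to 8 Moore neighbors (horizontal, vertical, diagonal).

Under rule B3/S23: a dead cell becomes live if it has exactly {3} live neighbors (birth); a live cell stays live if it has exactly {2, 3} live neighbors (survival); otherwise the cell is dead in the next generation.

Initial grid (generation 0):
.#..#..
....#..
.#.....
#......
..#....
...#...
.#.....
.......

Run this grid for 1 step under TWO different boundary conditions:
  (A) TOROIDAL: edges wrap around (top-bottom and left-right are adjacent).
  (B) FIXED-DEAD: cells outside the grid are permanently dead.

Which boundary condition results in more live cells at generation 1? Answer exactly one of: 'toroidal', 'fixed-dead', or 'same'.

Under TOROIDAL boundary, generation 1:
.......
.......
.......
.#.....
.......
..#....
.......
.......
Population = 2

Under FIXED-DEAD boundary, generation 1:
.......
.......
.......
.#.....
.......
..#....
.......
.......
Population = 2

Comparison: toroidal=2, fixed-dead=2 -> same

Answer: same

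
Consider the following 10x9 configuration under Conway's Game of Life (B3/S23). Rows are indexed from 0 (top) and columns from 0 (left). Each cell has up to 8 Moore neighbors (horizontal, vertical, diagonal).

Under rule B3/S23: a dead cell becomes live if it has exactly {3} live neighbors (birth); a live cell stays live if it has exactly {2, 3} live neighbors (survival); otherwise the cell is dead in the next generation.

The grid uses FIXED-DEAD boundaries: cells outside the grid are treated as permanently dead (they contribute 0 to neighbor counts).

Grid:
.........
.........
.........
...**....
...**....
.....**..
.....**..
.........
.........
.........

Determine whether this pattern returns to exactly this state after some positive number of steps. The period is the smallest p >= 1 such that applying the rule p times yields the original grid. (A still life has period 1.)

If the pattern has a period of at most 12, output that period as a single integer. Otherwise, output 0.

Answer: 2

Derivation:
Simulating and comparing each generation to the original:
Gen 0 (original, given above): 8 live cells
Gen 1: 6 live cells, differs from original
Gen 2: 8 live cells, MATCHES original -> period = 2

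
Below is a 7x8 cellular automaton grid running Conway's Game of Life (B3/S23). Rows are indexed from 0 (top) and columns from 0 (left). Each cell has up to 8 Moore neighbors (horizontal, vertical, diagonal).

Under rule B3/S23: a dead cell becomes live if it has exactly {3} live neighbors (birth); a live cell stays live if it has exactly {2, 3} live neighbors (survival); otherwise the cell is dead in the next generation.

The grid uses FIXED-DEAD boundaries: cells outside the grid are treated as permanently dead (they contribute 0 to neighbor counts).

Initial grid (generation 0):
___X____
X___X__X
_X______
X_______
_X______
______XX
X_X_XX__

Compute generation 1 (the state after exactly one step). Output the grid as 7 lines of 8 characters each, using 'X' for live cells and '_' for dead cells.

Answer: ________
________
XX______
XX______
________
_X___XX_
_____XX_

Derivation:
Simulating step by step:
Generation 0 (given above): 13 live cells
Generation 1: 9 live cells
(generation 1 grid is the final answer)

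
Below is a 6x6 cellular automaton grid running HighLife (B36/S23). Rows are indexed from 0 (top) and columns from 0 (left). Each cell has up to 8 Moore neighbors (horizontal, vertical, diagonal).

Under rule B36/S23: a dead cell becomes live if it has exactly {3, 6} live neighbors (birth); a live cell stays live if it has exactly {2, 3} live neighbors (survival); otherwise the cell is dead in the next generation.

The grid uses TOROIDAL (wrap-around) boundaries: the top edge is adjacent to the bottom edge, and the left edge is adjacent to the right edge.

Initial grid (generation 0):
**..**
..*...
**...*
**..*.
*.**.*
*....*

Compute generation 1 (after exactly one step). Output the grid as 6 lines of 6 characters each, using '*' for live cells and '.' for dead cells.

Answer: .*..*.
*.*.*.
..*..*
...***
..**..
..**..

Derivation:
Simulating step by step:
Generation 0 (given above): 17 live cells
Generation 1: 14 live cells
(generation 1 grid is the final answer)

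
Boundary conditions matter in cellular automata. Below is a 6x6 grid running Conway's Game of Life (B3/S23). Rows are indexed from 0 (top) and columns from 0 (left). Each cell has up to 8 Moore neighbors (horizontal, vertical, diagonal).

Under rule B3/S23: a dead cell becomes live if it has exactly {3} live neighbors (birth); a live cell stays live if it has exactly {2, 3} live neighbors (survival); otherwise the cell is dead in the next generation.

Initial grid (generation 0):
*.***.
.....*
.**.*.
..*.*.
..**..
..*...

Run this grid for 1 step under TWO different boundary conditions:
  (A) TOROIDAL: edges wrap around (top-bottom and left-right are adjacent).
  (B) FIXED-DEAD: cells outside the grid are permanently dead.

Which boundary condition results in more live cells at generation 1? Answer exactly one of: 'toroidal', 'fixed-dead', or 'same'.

Under TOROIDAL boundary, generation 1:
.*****
*....*
.**.**
....*.
.**...
....*.
Population = 15

Under FIXED-DEAD boundary, generation 1:
...**.
.....*
.**.**
....*.
.**...
..**..
Population = 12

Comparison: toroidal=15, fixed-dead=12 -> toroidal

Answer: toroidal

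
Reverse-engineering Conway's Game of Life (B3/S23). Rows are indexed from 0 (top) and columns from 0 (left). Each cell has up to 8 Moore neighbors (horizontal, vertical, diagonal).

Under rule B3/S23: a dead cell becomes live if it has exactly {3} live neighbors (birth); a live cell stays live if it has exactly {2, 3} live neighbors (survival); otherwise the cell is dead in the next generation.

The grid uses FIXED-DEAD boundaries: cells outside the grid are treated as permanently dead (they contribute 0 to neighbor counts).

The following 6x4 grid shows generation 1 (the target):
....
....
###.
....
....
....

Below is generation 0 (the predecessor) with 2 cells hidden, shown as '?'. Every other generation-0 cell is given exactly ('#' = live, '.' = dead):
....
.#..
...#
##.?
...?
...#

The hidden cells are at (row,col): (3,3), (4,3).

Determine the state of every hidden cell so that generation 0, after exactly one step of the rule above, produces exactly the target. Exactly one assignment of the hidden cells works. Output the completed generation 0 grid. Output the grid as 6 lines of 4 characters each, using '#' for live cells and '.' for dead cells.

Hidden generation-0 cells (in order): (3,3), (4,3).
A hidden cell only influences target cells in its own 3x3 neighborhood. Try each of the 2^2 = 4 assignments, step the completed generation 0 forward once under B3/S23, and compare with the target:
  (3,3)=. (4,3)=. -> step reproduces the target at every cell -> ACCEPT
  (3,3)=. (4,3)=# -> step gives (3,2)='#' but target has '.' -> reject
  (3,3)=# (4,3)=. -> step gives (2,2)='.' but target has '#' -> reject
  (3,3)=# (4,3)=# -> step gives (2,2)='.' but target has '#' -> reject
Unique solution: (3,3)=dead, (4,3)=dead.
Check: live-neighbor counts of every cell in the completed generation 0:
1110
1021
3330
1121
2221
0010
Applying B3/S23 to generation 0 with these counts gives:
....
....
###.
....
....
....
which matches the target exactly.

Answer: ....
.#..
...#
##..
....
...#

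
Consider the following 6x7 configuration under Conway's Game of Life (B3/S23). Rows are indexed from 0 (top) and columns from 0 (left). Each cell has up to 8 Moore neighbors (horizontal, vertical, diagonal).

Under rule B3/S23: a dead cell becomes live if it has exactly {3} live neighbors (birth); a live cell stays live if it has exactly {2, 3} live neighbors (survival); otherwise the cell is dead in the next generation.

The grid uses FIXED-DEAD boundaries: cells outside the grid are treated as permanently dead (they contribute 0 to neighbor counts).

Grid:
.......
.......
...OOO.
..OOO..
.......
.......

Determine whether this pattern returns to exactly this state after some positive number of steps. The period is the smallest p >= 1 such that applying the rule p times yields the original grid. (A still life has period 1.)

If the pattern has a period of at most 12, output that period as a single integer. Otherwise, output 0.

Answer: 2

Derivation:
Simulating and comparing each generation to the original:
Gen 0 (original, given above): 6 live cells
Gen 1: 6 live cells, differs from original
Gen 2: 6 live cells, MATCHES original -> period = 2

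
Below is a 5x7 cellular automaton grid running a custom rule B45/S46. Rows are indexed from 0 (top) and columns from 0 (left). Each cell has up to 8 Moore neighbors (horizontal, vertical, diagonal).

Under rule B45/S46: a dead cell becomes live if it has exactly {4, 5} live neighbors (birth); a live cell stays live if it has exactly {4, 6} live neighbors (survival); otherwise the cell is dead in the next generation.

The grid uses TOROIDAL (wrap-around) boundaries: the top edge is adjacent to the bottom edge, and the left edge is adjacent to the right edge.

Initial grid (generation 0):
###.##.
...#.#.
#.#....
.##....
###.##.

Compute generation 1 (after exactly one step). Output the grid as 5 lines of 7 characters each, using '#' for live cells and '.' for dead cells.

Simulating step by step:
Generation 0 (given above): 16 live cells
Generation 1: 16 live cells
(generation 1 grid is the final answer)

Answer: ..##.##
.##.#.#
.#.....
####...
#..#..#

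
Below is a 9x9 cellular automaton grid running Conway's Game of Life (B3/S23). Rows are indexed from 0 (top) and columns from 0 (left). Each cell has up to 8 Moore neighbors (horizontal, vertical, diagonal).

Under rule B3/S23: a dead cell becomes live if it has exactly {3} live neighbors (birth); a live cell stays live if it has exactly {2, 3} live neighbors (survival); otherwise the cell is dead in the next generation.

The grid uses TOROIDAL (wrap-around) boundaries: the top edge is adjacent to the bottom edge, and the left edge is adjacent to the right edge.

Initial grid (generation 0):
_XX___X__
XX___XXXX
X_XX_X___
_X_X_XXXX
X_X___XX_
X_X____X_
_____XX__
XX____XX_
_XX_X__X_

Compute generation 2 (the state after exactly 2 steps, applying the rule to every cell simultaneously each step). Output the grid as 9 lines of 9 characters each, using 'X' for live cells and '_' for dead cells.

Simulating step by step:
Generation 0 (given above): 36 live cells
Generation 1: 26 live cells
___X_____
___XXX_XX
___X_____
___X_X___
X_XX_X___
_____X_X_
X____X___
XXX____XX
___X_X_XX
Generation 2: 27 live cells
(generation 2 grid is the final answer)

Answer: __XX_X___
__XX_____
__XX_XX__
___X_____
__XX_X___
_X___X__X
X______X_
_XX_X__X_
_X_XX_XX_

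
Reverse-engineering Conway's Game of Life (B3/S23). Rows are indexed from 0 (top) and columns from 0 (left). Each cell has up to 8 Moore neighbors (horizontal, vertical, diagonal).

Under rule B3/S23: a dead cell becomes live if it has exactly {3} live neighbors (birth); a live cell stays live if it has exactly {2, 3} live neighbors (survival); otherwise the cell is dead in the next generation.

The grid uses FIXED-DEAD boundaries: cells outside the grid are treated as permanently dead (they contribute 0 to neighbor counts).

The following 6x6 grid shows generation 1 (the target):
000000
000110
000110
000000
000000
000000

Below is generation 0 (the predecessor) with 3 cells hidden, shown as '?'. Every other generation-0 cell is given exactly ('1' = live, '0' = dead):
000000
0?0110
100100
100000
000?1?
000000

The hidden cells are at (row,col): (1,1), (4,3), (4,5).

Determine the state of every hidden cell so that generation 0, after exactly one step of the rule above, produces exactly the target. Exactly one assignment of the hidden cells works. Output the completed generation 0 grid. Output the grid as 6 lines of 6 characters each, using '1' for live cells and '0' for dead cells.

Answer: 000000
000110
100100
100000
000010
000000

Derivation:
Hidden generation-0 cells (in order): (1,1), (4,3), (4,5).
A hidden cell only influences target cells in its own 3x3 neighborhood. Try each of the 2^3 = 8 assignments, step the completed generation 0 forward once under B3/S23, and compare with the target:
  (1,1)=0 (4,3)=0 (4,5)=0 -> step reproduces the target at every cell -> ACCEPT
  (1,1)=0 (4,3)=0 (4,5)=1 -> step gives (3,4)='1' but target has '0' -> reject
  (1,1)=0 (4,3)=1 (4,5)=0 -> step gives (3,3)='1' but target has '0' -> reject
  (1,1)=0 (4,3)=1 (4,5)=1 -> step gives (3,3)='1' but target has '0' -> reject
  (1,1)=1 (4,3)=0 (4,5)=0 -> step gives (1,2)='1' but target has '0' -> reject
  (1,1)=1 (4,3)=0 (4,5)=1 -> step gives (1,2)='1' but target has '0' -> reject
  (1,1)=1 (4,3)=1 (4,5)=0 -> step gives (1,2)='1' but target has '0' -> reject
  (1,1)=1 (4,3)=1 (4,5)=1 -> step gives (1,2)='1' but target has '0' -> reject
Unique solution: (1,1)=dead, (4,3)=dead, (4,5)=dead.
Check: live-neighbor counts of every cell in the completed generation 0:
001221
112221
122231
121221
110101
000111
Applying B3/S23 to generation 0 with these counts gives:
000000
000110
000110
000000
000000
000000
which matches the target exactly.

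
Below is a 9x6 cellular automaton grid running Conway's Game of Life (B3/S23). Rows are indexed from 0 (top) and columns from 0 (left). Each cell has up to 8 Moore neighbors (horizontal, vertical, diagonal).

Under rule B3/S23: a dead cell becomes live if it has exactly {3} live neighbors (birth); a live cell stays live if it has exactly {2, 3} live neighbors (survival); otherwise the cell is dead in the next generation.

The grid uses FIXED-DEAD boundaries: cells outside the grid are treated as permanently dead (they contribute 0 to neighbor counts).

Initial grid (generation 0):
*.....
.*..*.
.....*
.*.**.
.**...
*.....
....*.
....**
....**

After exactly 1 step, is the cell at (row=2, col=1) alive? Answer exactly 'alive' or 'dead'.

Answer: dead

Derivation:
Simulating step by step:
Generation 0 (given above): 15 live cells
Generation 1: 16 live cells
......
......
..**.*
.*.**.
****..
.*....
....**
...*..
....**

Cell (2,1) at generation 1: 0 -> dead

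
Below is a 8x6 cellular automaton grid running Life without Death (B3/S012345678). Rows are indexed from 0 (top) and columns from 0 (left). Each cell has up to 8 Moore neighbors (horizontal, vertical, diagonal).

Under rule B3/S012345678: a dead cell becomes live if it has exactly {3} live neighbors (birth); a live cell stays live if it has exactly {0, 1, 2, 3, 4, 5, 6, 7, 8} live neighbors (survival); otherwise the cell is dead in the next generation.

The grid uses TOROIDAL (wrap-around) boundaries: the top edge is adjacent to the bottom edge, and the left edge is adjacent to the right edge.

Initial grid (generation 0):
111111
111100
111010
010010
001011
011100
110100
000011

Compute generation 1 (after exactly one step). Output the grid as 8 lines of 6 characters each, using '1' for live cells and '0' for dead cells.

Simulating step by step:
Generation 0 (given above): 27 live cells
Generation 1: 30 live cells
(generation 1 grid is the final answer)

Answer: 111111
111100
111010
010010
101011
011101
110101
000011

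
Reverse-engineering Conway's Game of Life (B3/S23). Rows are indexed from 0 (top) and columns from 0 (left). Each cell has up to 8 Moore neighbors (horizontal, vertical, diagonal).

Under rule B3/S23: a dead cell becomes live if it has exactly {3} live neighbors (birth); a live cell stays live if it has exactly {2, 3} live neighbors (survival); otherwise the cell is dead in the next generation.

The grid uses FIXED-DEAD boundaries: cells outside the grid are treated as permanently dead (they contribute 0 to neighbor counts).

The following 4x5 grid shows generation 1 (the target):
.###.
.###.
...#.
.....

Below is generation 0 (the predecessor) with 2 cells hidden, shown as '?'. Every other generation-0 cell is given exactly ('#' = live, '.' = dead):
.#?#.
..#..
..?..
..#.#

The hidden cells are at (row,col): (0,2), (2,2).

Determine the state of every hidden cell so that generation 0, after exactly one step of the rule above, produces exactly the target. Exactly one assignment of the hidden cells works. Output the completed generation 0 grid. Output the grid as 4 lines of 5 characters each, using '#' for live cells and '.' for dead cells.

Answer: .###.
..#..
.....
..#.#

Derivation:
Hidden generation-0 cells (in order): (0,2), (2,2).
A hidden cell only influences target cells in its own 3x3 neighborhood. Try each of the 2^2 = 4 assignments, step the completed generation 0 forward once under B3/S23, and compare with the target:
  (0,2)=. (2,2)=. -> step gives (0,1)='.' but target has '#' -> reject
  (0,2)=. (2,2)=# -> step gives (0,1)='.' but target has '#' -> reject
  (0,2)=# (2,2)=. -> step reproduces the target at every cell -> ACCEPT
  (0,2)=# (2,2)=# -> step gives (1,1)='.' but target has '#' -> reject
Unique solution: (0,2)=live, (2,2)=dead.
Check: live-neighbor counts of every cell in the completed generation 0:
12321
13331
02231
01020
Applying B3/S23 to generation 0 with these counts gives:
.###.
.###.
...#.
.....
which matches the target exactly.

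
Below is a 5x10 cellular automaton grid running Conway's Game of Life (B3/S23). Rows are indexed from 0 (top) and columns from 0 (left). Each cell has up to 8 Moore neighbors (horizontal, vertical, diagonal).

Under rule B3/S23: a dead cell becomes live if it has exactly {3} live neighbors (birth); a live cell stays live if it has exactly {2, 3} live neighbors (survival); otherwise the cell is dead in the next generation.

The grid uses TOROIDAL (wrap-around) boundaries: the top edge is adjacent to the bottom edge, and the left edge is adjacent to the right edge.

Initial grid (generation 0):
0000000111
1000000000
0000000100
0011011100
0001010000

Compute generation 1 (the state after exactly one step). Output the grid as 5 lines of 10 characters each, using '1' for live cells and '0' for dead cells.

Simulating step by step:
Generation 0 (given above): 12 live cells
Generation 1: 12 live cells
(generation 1 grid is the final answer)

Answer: 0000000011
0000000101
0000000100
0011010100
0011010000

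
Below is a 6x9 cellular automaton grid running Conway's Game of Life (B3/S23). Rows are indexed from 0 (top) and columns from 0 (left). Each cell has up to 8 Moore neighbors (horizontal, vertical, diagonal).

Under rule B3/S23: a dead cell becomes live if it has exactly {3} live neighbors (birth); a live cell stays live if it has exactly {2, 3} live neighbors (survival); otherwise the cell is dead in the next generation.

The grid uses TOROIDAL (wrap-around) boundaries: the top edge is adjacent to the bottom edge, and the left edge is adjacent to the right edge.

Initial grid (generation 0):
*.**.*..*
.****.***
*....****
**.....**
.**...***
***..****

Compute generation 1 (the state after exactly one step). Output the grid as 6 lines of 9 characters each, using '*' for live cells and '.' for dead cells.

Answer: .........
.........
...***...
..*..*...
.....*...
....**...

Derivation:
Simulating step by step:
Generation 0 (given above): 33 live cells
Generation 1: 8 live cells
(generation 1 grid is the final answer)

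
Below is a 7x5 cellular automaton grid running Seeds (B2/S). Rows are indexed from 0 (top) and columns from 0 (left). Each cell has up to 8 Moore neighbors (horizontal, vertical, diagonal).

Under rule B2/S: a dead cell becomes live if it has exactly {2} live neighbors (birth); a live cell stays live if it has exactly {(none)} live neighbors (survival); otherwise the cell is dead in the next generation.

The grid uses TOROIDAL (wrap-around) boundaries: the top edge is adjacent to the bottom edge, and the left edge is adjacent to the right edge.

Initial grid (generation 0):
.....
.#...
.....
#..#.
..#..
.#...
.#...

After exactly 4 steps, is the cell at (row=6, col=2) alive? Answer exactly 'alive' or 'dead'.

Simulating step by step:
Generation 0 (given above): 6 live cells
Generation 1: 16 live cells
###..
.....
###.#
.##.#
#..##
#....
#.#..
Generation 2: 4 live cells
...##
.....
.....
.....
.....
..#..
...#.
Generation 3: 4 live cells
..#..
...##
.....
.....
.....
...#.
.....
Generation 4: 6 live cells
....#
..#..
...##
.....
.....
.....
..##.

Cell (6,2) at generation 4: 1 -> alive

Answer: alive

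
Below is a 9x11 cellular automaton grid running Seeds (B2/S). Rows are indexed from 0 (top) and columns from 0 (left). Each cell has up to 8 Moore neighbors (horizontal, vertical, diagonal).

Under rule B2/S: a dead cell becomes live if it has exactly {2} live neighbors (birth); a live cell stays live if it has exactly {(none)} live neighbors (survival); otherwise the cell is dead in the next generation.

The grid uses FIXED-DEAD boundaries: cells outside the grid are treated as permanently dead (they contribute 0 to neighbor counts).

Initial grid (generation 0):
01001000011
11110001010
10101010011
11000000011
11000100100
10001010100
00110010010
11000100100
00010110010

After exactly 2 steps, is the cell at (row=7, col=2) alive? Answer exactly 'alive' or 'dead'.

Answer: alive

Derivation:
Simulating step by step:
Generation 0 (given above): 40 live cells
Generation 1: 17 live cells
00000000000
00000010000
00000101000
00011011000
00101010001
00000000000
00000000000
00000000001
11100001100
Generation 2: 14 live cells
00000000000
00000101000
00010000100
00100000100
00000000000
00010100000
00000000000
10100001110
00000000010

Cell (7,2) at generation 2: 1 -> alive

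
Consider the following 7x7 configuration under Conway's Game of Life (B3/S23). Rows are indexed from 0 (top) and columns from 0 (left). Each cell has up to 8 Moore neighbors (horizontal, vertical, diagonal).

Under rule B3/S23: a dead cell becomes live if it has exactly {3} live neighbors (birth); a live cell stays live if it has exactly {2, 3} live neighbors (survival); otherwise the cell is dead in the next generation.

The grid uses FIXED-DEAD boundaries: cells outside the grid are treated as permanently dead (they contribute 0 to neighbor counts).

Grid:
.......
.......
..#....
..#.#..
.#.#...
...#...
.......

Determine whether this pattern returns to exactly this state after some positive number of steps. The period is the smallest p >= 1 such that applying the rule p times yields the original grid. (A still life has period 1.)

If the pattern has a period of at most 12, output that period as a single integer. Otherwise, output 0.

Answer: 2

Derivation:
Simulating and comparing each generation to the original:
Gen 0 (original, given above): 6 live cells
Gen 1: 6 live cells, differs from original
Gen 2: 6 live cells, MATCHES original -> period = 2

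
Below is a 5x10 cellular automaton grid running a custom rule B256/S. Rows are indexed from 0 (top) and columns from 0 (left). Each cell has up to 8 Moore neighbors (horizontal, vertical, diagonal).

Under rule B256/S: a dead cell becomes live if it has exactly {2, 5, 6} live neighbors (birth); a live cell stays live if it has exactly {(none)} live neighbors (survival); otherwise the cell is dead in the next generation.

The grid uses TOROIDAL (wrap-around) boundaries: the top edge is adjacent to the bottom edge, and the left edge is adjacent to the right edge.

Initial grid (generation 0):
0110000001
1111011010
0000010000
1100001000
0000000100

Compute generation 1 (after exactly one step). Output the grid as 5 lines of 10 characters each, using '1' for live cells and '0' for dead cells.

Answer: 0000110000
0000000100
0101000000
0000010100
0000001011

Derivation:
Simulating step by step:
Generation 0 (given above): 15 live cells
Generation 1: 10 live cells
(generation 1 grid is the final answer)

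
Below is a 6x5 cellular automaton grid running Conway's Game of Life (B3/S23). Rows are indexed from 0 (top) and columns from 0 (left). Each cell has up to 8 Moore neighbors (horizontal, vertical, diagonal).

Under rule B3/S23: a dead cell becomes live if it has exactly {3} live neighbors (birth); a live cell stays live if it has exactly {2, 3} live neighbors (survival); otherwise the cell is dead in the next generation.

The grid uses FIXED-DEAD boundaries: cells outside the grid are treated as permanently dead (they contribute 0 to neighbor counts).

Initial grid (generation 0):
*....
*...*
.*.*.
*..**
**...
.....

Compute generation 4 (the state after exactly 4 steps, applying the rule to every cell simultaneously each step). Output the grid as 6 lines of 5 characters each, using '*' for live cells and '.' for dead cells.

Simulating step by step:
Generation 0 (given above): 10 live cells
Generation 1: 11 live cells
.....
**...
****.
*..**
**...
.....
Generation 2: 7 live cells
.....
*....
...**
...**
**...
.....
Generation 3: 5 live cells
.....
.....
...**
..***
.....
.....
Generation 4: 5 live cells
(generation 4 grid is the final answer)

Answer: .....
.....
..*.*
..*.*
...*.
.....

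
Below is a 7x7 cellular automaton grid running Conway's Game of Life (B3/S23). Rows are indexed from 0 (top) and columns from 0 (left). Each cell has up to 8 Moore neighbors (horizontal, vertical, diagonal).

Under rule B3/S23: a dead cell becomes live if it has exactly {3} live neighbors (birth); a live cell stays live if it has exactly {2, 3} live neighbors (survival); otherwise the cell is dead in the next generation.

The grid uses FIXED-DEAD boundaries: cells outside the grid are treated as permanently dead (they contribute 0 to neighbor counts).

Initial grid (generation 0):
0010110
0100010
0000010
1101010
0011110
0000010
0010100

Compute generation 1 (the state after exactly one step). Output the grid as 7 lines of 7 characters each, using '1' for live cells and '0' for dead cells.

Simulating step by step:
Generation 0 (given above): 17 live cells
Generation 1: 20 live cells
(generation 1 grid is the final answer)

Answer: 0000110
0000011
1110011
0101011
0111011
0010010
0000000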